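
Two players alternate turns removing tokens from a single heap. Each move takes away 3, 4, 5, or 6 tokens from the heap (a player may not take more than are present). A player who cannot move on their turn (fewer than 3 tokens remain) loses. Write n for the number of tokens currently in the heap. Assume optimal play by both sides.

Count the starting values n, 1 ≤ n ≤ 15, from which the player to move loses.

Build the W/L table. Terminal = L. A non-terminal position is W if it has a move to some L; otherwise it is L.
n=0: no move → L
n=1: no move → L
n=2: no move → L
n=3: →0(L), so W
n=4: →1(L), so W
n=5: →2(L), so W
n=6: →2(L), so W
n=7: →2(L), so W
n=8: →2(L), so W
n=9: →6(W), 5(W), 4(W), 3(W) — all W, so L
n=10: →7(W), 6(W), 5(W), 4(W) — all W, so L
n=11: →8(W), 7(W), 6(W), 5(W) — all W, so L
n=12: →9(L), so W
n=13: →10(L), so W
n=14: →11(L), so W
n=15: →11(L), so W
L entries with 1 ≤ n ≤ 15 (n=0 is outside the asked range and is not counted): n = 1, 2, 9, 10, 11; that makes 5.

5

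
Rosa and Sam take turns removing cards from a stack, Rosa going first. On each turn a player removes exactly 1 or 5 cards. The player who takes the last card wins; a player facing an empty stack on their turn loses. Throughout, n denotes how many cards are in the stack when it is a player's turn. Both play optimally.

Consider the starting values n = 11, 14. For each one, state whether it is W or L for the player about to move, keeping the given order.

Build the W/L table. Terminal = L. A non-terminal position is W if it has a move to some L; otherwise it is L.
n=0: no move → L
n=1: reaches L-position 0 → W
n=2: only reaches 1(W), which is W → L
n=3: reaches L-position 2 → W
n=4: only reaches 3(W), which is W → L
n=5: reaches L-position 4 → W
n=6: only reaches 5(W), 1(W), all W → L
n=7: reaches L-position 6 → W
n=8: only reaches 7(W), 3(W), all W → L
n=9: reaches L-position 8 → W
n=10: only reaches 9(W), 5(W), all W → L
n=11: reaches L-position 10 → W
n=12: only reaches 11(W), 7(W), all W → L
n=13: reaches L-position 12 → W
n=14: only reaches 13(W), 9(W), all W → L

11: W, 14: L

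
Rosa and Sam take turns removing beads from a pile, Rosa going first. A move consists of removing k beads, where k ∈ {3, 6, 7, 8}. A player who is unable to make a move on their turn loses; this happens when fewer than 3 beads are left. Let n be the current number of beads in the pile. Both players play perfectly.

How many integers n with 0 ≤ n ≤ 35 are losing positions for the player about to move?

12

Classify positions by backward induction: terminal positions (no move available) are L. From any other position, the mover wins iff some move reaches an L.
n=0: no move → L
n=1: no move → L
n=2: no move → L
n=3: can move to 0, which is L ⇒ W
n=4: can move to 1, which is L ⇒ W
n=5: can move to 2, which is L ⇒ W
n=6: can move to 0, which is L ⇒ W
n=7: can move to 1, which is L ⇒ W
n=8: can move to 2, which is L ⇒ W
n=9: can move to 2, which is L ⇒ W
n=10: can move to 2, which is L ⇒ W
n=11: moves to 8(W), 5(W), 4(W), 3(W); every one is W ⇒ L
n=12: moves to 9(W), 6(W), 5(W), 4(W); every one is W ⇒ L
n=13: moves to 10(W), 7(W), 6(W), 5(W); every one is W ⇒ L
n=14: can move to 11, which is L ⇒ W
n=15: can move to 12, which is L ⇒ W
n=16: can move to 13, which is L ⇒ W
n=17: can move to 11, which is L ⇒ W
n=18: can move to 12, which is L ⇒ W
n=19: can move to 13, which is L ⇒ W
n=20: can move to 13, which is L ⇒ W
n=21: can move to 13, which is L ⇒ W
n=22: moves to 19(W), 16(W), 15(W), 14(W); every one is W ⇒ L
n=23: moves to 20(W), 17(W), 16(W), 15(W); every one is W ⇒ L
n=24: moves to 21(W), 18(W), 17(W), 16(W); every one is W ⇒ L
n=25: can move to 22, which is L ⇒ W
n=26: can move to 23, which is L ⇒ W
n=27: can move to 24, which is L ⇒ W
n=28: can move to 22, which is L ⇒ W
n=29: can move to 23, which is L ⇒ W
n=30: can move to 24, which is L ⇒ W
n=31: can move to 24, which is L ⇒ W
n=32: can move to 24, which is L ⇒ W
n=33: moves to 30(W), 27(W), 26(W), 25(W); every one is W ⇒ L
n=34: moves to 31(W), 28(W), 27(W), 26(W); every one is W ⇒ L
n=35: moves to 32(W), 29(W), 28(W), 27(W); every one is W ⇒ L
L entries with 0 ≤ n ≤ 35: n = 0, 1, 2, 11, 12, 13, 22, 23, 24, 33, 34, 35; that makes 12.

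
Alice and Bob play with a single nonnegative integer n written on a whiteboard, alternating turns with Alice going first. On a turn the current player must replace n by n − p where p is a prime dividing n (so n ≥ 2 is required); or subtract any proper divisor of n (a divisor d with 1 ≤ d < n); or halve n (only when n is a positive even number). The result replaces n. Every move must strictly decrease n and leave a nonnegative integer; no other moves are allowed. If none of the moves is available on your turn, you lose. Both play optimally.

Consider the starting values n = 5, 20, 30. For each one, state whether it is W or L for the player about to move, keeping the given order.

Label each position W (a win for the player to move) or L (a loss). A position with no legal move is L; any other position is W exactly when some move reaches an L, and L when every move reaches a W.
n=0: no move → L
n=1: no move → L
n=2: reaches L-position 0 → W
n=3: reaches L-position 0 → W
n=4: only reaches 2(W), 3(W), all W → L
n=5: reaches L-position 0 → W
n=6: reaches L-position 4 → W
n=7: reaches L-position 0 → W
n=8: reaches L-position 4 → W
n=9: only reaches 6(W), 8(W), all W → L
n=10: reaches L-position 9 → W
n=11: reaches L-position 0 → W
n=12: reaches L-position 9 → W
n=13: reaches L-position 0 → W
n=14: only reaches 7(W), 12(W), 13(W), all W → L
n=15: reaches L-position 14 → W
n=16: reaches L-position 14 → W
n=17: reaches L-position 0 → W
n=18: reaches L-position 9 → W
n=19: reaches L-position 0 → W
n=20: only reaches 10(W), 15(W), 16(W), 18(W), 19(W), all W → L
n=21: reaches L-position 14 → W
n=22: reaches L-position 20 → W
n=23: reaches L-position 0 → W
n=24: reaches L-position 20 → W
n=25: reaches L-position 20 → W
n=26: only reaches 13(W), 24(W), 25(W), all W → L
n=27: reaches L-position 26 → W
n=28: reaches L-position 14 → W
n=29: reaches L-position 0 → W
n=30: reaches L-position 20 → W

5: W, 20: L, 30: W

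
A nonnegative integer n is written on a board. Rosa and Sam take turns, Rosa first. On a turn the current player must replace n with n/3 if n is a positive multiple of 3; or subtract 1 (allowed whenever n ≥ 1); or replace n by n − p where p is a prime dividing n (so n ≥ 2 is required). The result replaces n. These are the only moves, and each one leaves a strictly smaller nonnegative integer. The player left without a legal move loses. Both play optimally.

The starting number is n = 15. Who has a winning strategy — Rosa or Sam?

Rosa wins.

Label each position W (a win for the player to move) or L (a loss). A position with no legal move is L; any other position is W exactly when some move reaches an L, and L when every move reaches a W.
n=0: no move → L
n=1: W (go to 0, an L position)
n=2: W (go to 0, an L position)
n=3: W (go to 0, an L position)
n=4: L (options 2(W), 3(W) are all W)
n=5: W (go to 0, an L position)
n=6: W (go to 4, an L position)
n=7: W (go to 0, an L position)
n=8: L (options 6(W), 7(W) are all W)
n=9: W (go to 8, an L position)
n=10: W (go to 8, an L position)
n=11: W (go to 0, an L position)
n=12: W (go to 4, an L position)
n=13: W (go to 0, an L position)
n=14: L (options 7(W), 12(W), 13(W) are all W)
n=15: W (go to 14, an L position)
The starting position 15 is W: Rosa should move to 14, handing over an L position.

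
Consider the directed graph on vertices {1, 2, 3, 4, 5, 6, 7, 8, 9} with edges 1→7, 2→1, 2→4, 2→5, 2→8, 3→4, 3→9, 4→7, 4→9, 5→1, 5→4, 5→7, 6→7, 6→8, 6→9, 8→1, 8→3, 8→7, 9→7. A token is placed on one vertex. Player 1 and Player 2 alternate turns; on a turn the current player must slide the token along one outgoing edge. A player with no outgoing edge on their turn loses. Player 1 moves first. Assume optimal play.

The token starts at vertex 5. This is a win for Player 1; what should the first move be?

Move to 7.

Label each position W (a win for the player to move) or L (a loss). A position with no legal move is L; any other position is W exactly when some move reaches an L, and L when every move reaches a W.
Every edge goes from a vertex to one that appears earlier in the order 7, 9, 4, 1, 3, 5, 8, 2, 6, so processing vertices in that order labels each vertex after all of its successors.
7: no outgoing edge → L
9: reaches L-position 7 → W
4: reaches L-position 7 → W
1: reaches L-position 7 → W
3: only reaches 4(W), 9(W), all W → L
5: reaches L-position 7 → W
8: reaches L-position 3 → W
2: only reaches 8(W), 5(W), 1(W), 4(W), all W → L
6: reaches L-position 7 → W
From 5, the L positions reachable in one move are: 7.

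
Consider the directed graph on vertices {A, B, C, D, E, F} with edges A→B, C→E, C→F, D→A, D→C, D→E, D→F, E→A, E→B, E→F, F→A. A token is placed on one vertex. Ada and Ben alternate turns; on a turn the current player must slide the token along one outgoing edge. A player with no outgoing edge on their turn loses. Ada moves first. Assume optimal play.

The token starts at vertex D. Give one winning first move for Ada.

Positions with no move are L. A position that does have a move is losing for the player to move precisely when every available move leads to a winning position for the opponent. Fill in the labels:
Every edge goes from a vertex to one that appears earlier in the order B, A, F, E, C, D, so processing vertices in that order labels each vertex after all of its successors.
B: no outgoing edge → L
A: W (go to B, an L position)
F: L (sole option A(W) is W)
E: W (go to F, an L position)
C: W (go to F, an L position)
D: W (go to F, an L position)
From D, the L positions reachable in one move are: F.

Move to F.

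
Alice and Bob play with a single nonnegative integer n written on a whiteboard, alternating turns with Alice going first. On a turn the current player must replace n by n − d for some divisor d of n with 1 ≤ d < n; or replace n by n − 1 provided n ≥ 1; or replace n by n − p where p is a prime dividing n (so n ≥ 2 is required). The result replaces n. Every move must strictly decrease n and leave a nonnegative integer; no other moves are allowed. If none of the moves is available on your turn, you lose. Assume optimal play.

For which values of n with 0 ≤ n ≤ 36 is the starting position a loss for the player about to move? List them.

Use the standard recursion: the mover loses at a terminal position; elsewhere, the mover wins exactly when some move hands the opponent an L position.
n=0: no move → L
n=1: →0(L), so W
n=2: →0(L), so W
n=3: →0(L), so W
n=4: →2(W), 3(W) — all W, so L
n=5: →0(L), so W
n=6: →4(L), so W
n=7: →0(L), so W
n=8: →4(L), so W
n=9: →6(W), 8(W) — all W, so L
n=10: →9(L), so W
n=11: →0(L), so W
n=12: →9(L), so W
n=13: →0(L), so W
n=14: →7(W), 12(W), 13(W) — all W, so L
n=15: →14(L), so W
n=16: →14(L), so W
n=17: →0(L), so W
n=18: →9(L), so W
n=19: →0(L), so W
n=20: →10(W), 15(W), 16(W), 18(W), 19(W) — all W, so L
n=21: →14(L), so W
n=22: →20(L), so W
n=23: →0(L), so W
n=24: →20(L), so W
n=25: →20(L), so W
n=26: →13(W), 24(W), 25(W) — all W, so L
n=27: →26(L), so W
n=28: →14(L), so W
n=29: →0(L), so W
n=30: →20(L), so W
n=31: →0(L), so W
n=32: →16(W), 24(W), 28(W), 30(W), 31(W) — all W, so L
n=33: →32(L), so W
n=34: →32(L), so W
n=35: →28(W), 30(W), 34(W) — all W, so L
n=36: →32(L), so W
Reading off the rows marked L gives the requested list; there are 8 such values of n.

0, 4, 9, 14, 20, 26, 32, 35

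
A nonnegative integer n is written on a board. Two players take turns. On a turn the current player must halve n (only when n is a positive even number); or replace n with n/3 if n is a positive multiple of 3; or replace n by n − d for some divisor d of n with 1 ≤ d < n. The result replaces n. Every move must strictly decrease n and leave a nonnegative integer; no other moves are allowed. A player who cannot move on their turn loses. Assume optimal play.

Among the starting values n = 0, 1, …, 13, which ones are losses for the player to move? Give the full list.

Label each position W (a win for the player to move) or L (a loss). A position with no legal move is L; any other position is W exactly when some move reaches an L, and L when every move reaches a W.
n=0: no move → L
n=1: no move → L
n=2: →1(L), so W
n=3: →1(L), so W
n=4: →2(W), 3(W) — all W, so L
n=5: →4(L), so W
n=6: →4(L), so W
n=7: →6(W) only, which is W, so L
n=8: →4(L), so W
n=9: →3(W), 6(W), 8(W) — all W, so L
n=10: →9(L), so W
n=11: →10(W) only, which is W, so L
n=12: →4(L), so W
n=13: →12(W) only, which is W, so L
Reading off the rows marked L gives the requested list; there are 7 such values of n.

0, 1, 4, 7, 9, 11, 13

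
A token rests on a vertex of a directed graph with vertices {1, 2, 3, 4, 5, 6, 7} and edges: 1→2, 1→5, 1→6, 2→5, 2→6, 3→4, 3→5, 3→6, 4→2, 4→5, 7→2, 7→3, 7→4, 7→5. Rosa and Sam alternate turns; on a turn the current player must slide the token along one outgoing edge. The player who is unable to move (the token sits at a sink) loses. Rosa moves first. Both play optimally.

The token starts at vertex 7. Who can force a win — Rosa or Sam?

Label each position W (a win for the player to move) or L (a loss). A position with no legal move is L; any other position is W exactly when some move reaches an L, and L when every move reaches a W.
Every edge goes from a vertex to one that appears earlier in the order 5, 6, 2, 4, 3, 1, 7, so processing vertices in that order labels each vertex after all of its successors.
5: no outgoing edge → L
6: no outgoing edge → L
2: →6(L), so W
4: →5(L), so W
3: →6(L), so W
1: →6(L), so W
7: →5(L), so W
From 7 Rosa can move to 5, reaching an L position.

Rosa wins.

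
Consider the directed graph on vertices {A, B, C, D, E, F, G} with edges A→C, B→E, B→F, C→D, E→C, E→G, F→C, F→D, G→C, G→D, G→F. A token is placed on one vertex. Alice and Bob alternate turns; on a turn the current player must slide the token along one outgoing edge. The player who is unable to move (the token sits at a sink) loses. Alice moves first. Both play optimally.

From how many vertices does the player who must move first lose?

3

Label each position W (a win for the player to move) or L (a loss). A position with no legal move is L; any other position is W exactly when some move reaches an L, and L when every move reaches a W.
Every edge goes from a vertex to one that appears earlier in the order D, C, F, G, E, B, A, so processing vertices in that order labels each vertex after all of its successors.
D: no outgoing edge → L
C: →D(L), so W
F: →D(L), so W
G: →D(L), so W
E: →G(W), C(W) — all W, so L
B: →E(L), so W
A: →C(W) only, which is W, so L
The L vertices are A, D, E; that is 3 in all.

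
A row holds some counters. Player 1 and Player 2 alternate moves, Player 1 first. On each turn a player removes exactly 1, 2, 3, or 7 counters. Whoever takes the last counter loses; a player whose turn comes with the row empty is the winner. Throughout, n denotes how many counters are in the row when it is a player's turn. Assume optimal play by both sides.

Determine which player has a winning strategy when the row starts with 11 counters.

Player 1 wins.

Compute win/loss labels from the base case upward. A position with no move is W. Any other position is W if it can reach an L in one move, else L.
n=0: no move; the opponent has just taken the last counter and therefore loses → W
n=1: only reaches 0(W), which is W → L
n=2: reaches L-position 1 → W
n=3: reaches L-position 1 → W
n=4: reaches L-position 1 → W
n=5: only reaches 4(W), 3(W), 2(W), all W → L
n=6: reaches L-position 5 → W
n=7: reaches L-position 5 → W
n=8: reaches L-position 5 → W
n=9: only reaches 8(W), 7(W), 6(W), 2(W), all W → L
n=10: reaches L-position 9 → W
n=11: reaches L-position 9 → W
The starting position 11 is W: Player 1 should remove 2, leaving 9, handing over an L position.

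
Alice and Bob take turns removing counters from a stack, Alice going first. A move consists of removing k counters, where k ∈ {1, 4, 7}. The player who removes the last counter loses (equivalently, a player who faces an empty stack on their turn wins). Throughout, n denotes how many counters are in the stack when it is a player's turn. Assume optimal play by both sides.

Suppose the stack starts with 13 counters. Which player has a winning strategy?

Alice wins.

Work bottom-up. With no move the player to move wins. Otherwise the position is W if at least one move leads to an L position for the opponent, and L if every move leads to a W.
n=0: no move; the opponent has just taken the last counter and therefore loses → W
n=1: only reaches 0(W), which is W → L
n=2: reaches L-position 1 → W
n=3: only reaches 2(W), which is W → L
n=4: reaches L-position 3 → W
n=5: reaches L-position 1 → W
n=6: only reaches 5(W), 2(W), all W → L
n=7: reaches L-position 6 → W
n=8: reaches L-position 1 → W
n=9: only reaches 8(W), 5(W), 2(W), all W → L
n=10: reaches L-position 9 → W
n=11: only reaches 10(W), 7(W), 4(W), all W → L
n=12: reaches L-position 11 → W
n=13: reaches L-position 9 → W
The starting position 13 is W: Alice should remove 4, leaving 9, handing over an L position.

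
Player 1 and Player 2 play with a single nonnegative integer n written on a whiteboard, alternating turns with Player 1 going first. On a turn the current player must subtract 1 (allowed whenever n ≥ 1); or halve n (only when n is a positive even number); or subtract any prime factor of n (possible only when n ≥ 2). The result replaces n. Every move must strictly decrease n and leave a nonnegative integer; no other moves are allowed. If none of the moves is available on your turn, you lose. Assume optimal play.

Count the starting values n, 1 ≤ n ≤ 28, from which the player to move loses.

Classify positions by backward induction: terminal positions (no move available) are L. From any other position, the mover wins iff some move reaches an L.
n=0: no move → L
n=1: W (go to 0, an L position)
n=2: W (go to 0, an L position)
n=3: W (go to 0, an L position)
n=4: L (options 2(W), 3(W) are all W)
n=5: W (go to 0, an L position)
n=6: W (go to 4, an L position)
n=7: W (go to 0, an L position)
n=8: W (go to 4, an L position)
n=9: L (options 6(W), 8(W) are all W)
n=10: W (go to 9, an L position)
n=11: W (go to 0, an L position)
n=12: W (go to 9, an L position)
n=13: W (go to 0, an L position)
n=14: L (options 7(W), 12(W), 13(W) are all W)
n=15: W (go to 14, an L position)
n=16: W (go to 14, an L position)
n=17: W (go to 0, an L position)
n=18: W (go to 9, an L position)
n=19: W (go to 0, an L position)
n=20: L (options 10(W), 15(W), 18(W), 19(W) are all W)
n=21: W (go to 14, an L position)
n=22: W (go to 20, an L position)
n=23: W (go to 0, an L position)
n=24: L (options 12(W), 21(W), 22(W), 23(W) are all W)
n=25: W (go to 20, an L position)
n=26: W (go to 24, an L position)
n=27: W (go to 24, an L position)
n=28: W (go to 14, an L position)
L entries with 1 ≤ n ≤ 28 (n=0 is outside the asked range and is not counted): n = 4, 9, 14, 20, 24; that makes 5.

5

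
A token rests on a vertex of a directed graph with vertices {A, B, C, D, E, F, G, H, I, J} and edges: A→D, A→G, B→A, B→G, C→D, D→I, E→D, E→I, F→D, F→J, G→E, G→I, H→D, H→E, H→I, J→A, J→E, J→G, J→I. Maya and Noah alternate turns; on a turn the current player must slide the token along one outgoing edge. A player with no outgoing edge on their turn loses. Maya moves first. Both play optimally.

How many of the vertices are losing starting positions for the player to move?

Build the W/L table. Terminal = L. A non-terminal position is W if it has a move to some L; otherwise it is L.
Every edge goes from a vertex to one that appears earlier in the order I, D, E, G, A, B, H, J, F, C, so processing vertices in that order labels each vertex after all of its successors.
I: no outgoing edge → L
D: reaches L-position I → W
E: reaches L-position I → W
G: reaches L-position I → W
A: only reaches G(W), D(W), all W → L
B: reaches L-position A → W
H: reaches L-position I → W
J: reaches L-position A → W
F: only reaches J(W), D(W), all W → L
C: only reaches D(W), which is W → L
The L vertices are A, C, F, I; that is 4 in all.

4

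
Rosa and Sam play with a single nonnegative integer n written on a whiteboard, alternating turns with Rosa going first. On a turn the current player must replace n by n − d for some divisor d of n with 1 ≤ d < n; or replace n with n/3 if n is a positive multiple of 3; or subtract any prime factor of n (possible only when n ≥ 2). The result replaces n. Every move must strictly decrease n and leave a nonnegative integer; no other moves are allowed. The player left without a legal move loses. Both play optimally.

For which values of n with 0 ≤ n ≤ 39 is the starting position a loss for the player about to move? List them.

0, 1, 4, 9, 14, 20, 26, 32, 35, 38

Classify positions by backward induction: terminal positions (no move available) are L. From any other position, the mover wins iff some move reaches an L.
n=0: no move → L
n=1: no move → L
n=2: →0(L), so W
n=3: →0(L), so W
n=4: →2(W), 3(W) — all W, so L
n=5: →0(L), so W
n=6: →4(L), so W
n=7: →0(L), so W
n=8: →4(L), so W
n=9: →3(W), 6(W), 8(W) — all W, so L
n=10: →9(L), so W
n=11: →0(L), so W
n=12: →4(L), so W
n=13: →0(L), so W
n=14: →7(W), 12(W), 13(W) — all W, so L
n=15: →14(L), so W
n=16: →14(L), so W
n=17: →0(L), so W
n=18: →9(L), so W
n=19: →0(L), so W
n=20: →10(W), 15(W), 16(W), 18(W), 19(W) — all W, so L
n=21: →14(L), so W
n=22: →20(L), so W
n=23: →0(L), so W
n=24: →20(L), so W
n=25: →20(L), so W
n=26: →13(W), 24(W), 25(W) — all W, so L
n=27: →9(L), so W
n=28: →14(L), so W
n=29: →0(L), so W
n=30: →20(L), so W
n=31: →0(L), so W
n=32: →16(W), 24(W), 28(W), 30(W), 31(W) — all W, so L
n=33: →32(L), so W
n=34: →32(L), so W
n=35: →28(W), 30(W), 34(W) — all W, so L
n=36: →32(L), so W
n=37: →0(L), so W
n=38: →19(W), 36(W), 37(W) — all W, so L
n=39: →26(L), so W
Reading off the rows marked L gives the requested list; there are 10 such values of n.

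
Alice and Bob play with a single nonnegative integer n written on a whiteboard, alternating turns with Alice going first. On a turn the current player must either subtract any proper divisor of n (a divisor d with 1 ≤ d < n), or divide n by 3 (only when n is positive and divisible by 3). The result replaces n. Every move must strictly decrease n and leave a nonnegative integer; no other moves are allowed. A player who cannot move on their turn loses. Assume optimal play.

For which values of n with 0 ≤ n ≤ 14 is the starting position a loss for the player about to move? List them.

Work bottom-up. With no move the player to move loses. Otherwise the position is W if at least one move leads to an L position for the opponent, and L if every move leads to a W.
n=0: no move → L
n=1: no move → L
n=2: W (go to 1, an L position)
n=3: W (go to 1, an L position)
n=4: L (options 2(W), 3(W) are all W)
n=5: W (go to 4, an L position)
n=6: W (go to 4, an L position)
n=7: L (sole option 6(W) is W)
n=8: W (go to 4, an L position)
n=9: L (options 3(W), 6(W), 8(W) are all W)
n=10: W (go to 9, an L position)
n=11: L (sole option 10(W) is W)
n=12: W (go to 4, an L position)
n=13: L (sole option 12(W) is W)
n=14: W (go to 7, an L position)
The losing starting values of n are exactly the entries labelled L in this table (7 of them).

0, 1, 4, 7, 9, 11, 13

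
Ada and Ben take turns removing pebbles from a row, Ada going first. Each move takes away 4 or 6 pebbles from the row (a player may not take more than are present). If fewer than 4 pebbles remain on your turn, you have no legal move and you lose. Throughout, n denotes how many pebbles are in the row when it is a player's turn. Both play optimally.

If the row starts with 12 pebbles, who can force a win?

Ben wins.

Build the W/L table. Terminal = L. A non-terminal position is W if it has a move to some L; otherwise it is L.
n=0: no move → L
n=1: no move → L
n=2: no move → L
n=3: no move → L
n=4: →0(L), so W
n=5: →1(L), so W
n=6: →2(L), so W
n=7: →3(L), so W
n=8: →2(L), so W
n=9: →3(L), so W
n=10: →6(W), 4(W) — all W, so L
n=11: →7(W), 5(W) — all W, so L
n=12: →8(W), 6(W) — all W, so L
Every move from 12 reaches a W position, so the mover loses.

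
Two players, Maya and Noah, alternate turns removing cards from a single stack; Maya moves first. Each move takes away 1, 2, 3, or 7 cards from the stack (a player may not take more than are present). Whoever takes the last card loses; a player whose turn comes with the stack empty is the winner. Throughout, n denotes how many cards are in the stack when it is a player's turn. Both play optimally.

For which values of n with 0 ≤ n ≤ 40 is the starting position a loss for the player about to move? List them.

1, 5, 9, 13, 17, 21, 25, 29, 33, 37

Build the W/L table. Terminal = W. A non-terminal position is W if it has a move to some L; otherwise it is L.
n=0: no move; the opponent has just taken the last card and therefore loses → W
n=1: →0(W) only, which is W, so L
n=2: →1(L), so W
n=3: →1(L), so W
n=4: →1(L), so W
n=5: →4(W), 3(W), 2(W) — all W, so L
n=6: →5(L), so W
n=7: →5(L), so W
n=8: →5(L), so W
n=9: →8(W), 7(W), 6(W), 2(W) — all W, so L
n=10: →9(L), so W
n=11: →9(L), so W
n=12: →9(L), so W
n=13: →12(W), 11(W), 10(W), 6(W) — all W, so L
n=14: →13(L), so W
n=15: →13(L), so W
n=16: →13(L), so W
n=17: →16(W), 15(W), 14(W), 10(W) — all W, so L
n=18: →17(L), so W
n=19: →17(L), so W
n=20: →17(L), so W
n=21: →20(W), 19(W), 18(W), 14(W) — all W, so L
n=22: →21(L), so W
n=23: →21(L), so W
n=24: →21(L), so W
n=25: →24(W), 23(W), 22(W), 18(W) — all W, so L
n=26: →25(L), so W
n=27: →25(L), so W
n=28: →25(L), so W
n=29: →28(W), 27(W), 26(W), 22(W) — all W, so L
n=30: →29(L), so W
n=31: →29(L), so W
n=32: →29(L), so W
n=33: →32(W), 31(W), 30(W), 26(W) — all W, so L
n=34: →33(L), so W
n=35: →33(L), so W
n=36: →33(L), so W
n=37: →36(W), 35(W), 34(W), 30(W) — all W, so L
n=38: →37(L), so W
n=39: →37(L), so W
n=40: →37(L), so W
Reading off the rows marked L gives the requested list; there are 10 such values of n.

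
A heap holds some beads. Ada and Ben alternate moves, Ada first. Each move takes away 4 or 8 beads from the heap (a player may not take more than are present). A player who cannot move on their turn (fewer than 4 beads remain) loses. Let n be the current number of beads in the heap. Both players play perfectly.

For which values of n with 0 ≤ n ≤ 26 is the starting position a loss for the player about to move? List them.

Use the standard recursion: the mover loses at a terminal position; elsewhere, the mover wins exactly when some move hands the opponent an L position.
n=0: no move → L
n=1: no move → L
n=2: no move → L
n=3: no move → L
n=4: →0(L), so W
n=5: →1(L), so W
n=6: →2(L), so W
n=7: →3(L), so W
n=8: →0(L), so W
n=9: →1(L), so W
n=10: →2(L), so W
n=11: →3(L), so W
n=12: →8(W), 4(W) — all W, so L
n=13: →9(W), 5(W) — all W, so L
n=14: →10(W), 6(W) — all W, so L
n=15: →11(W), 7(W) — all W, so L
n=16: →12(L), so W
n=17: →13(L), so W
n=18: →14(L), so W
n=19: →15(L), so W
n=20: →12(L), so W
n=21: →13(L), so W
n=22: →14(L), so W
n=23: →15(L), so W
n=24: →20(W), 16(W) — all W, so L
n=25: →21(W), 17(W) — all W, so L
n=26: →22(W), 18(W) — all W, so L
Reading off the rows marked L gives the requested list; there are 11 such values of n.

0, 1, 2, 3, 12, 13, 14, 15, 24, 25, 26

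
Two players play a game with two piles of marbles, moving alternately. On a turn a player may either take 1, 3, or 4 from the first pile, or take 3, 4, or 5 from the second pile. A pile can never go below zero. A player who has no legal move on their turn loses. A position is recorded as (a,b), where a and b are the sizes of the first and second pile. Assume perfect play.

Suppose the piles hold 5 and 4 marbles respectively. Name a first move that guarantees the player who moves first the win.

Move to (1,4).

Build the W/L table. Terminal = L. A non-terminal position is W if it has a move to some L; otherwise it is L.
No move ever increases a pile, so every position that can arise here has a ≤ 5 and b ≤ 4; it is enough to label the cells with 0 ≤ a ≤ 5 and 0 ≤ b ≤ 4.
Every move lowers a or b (never raises either), so fill the grid row by row in increasing a, and left to right within a row: each cell's successors are then already labelled.
      b=0  b=1  b=2  b=3  b=4
a=0:    L    L    L    W    W
a=1:    W    W    W    L    L
a=2:    L    L    L    W    W
a=3:    W    W    W    L    L
a=4:    W    W    W    W    W
a=5:    W    W    W    W    W
Cells with no legal move (terminal, hence L): (0,0), (0,1), (0,2).
The remaining L cells, each justified by listing all of its moves:
(1,3): moves to (0,3)(W), (1,0)(W); every one is W ⇒ L
(1,4): moves to (0,4)(W), (1,1)(W), (1,0)(W); every one is W ⇒ L
(2,0): the only move is to (1,0)(W), a W ⇒ L
(2,1): the only move is to (1,1)(W), a W ⇒ L
(2,2): the only move is to (1,2)(W), a W ⇒ L
(3,3): moves to (2,3)(W), (0,3)(W), (3,0)(W); every one is W ⇒ L
(3,4): moves to (2,4)(W), (0,4)(W), (3,1)(W), (3,0)(W); every one is W ⇒ L
Every other cell has at least one move into one of the L cells above, so it is W.
From (5,4), the L positions reachable in one move are: (1,4).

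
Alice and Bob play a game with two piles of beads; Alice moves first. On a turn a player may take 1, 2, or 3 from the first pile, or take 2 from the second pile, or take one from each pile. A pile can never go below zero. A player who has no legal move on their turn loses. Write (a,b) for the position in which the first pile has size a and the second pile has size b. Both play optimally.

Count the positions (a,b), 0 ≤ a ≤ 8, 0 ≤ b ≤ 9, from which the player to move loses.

Positions with no move are L. A position that does have a move is losing for the player to move precisely when every available move leads to a winning position for the opponent. Fill in the labels:
Every move lowers a or b (never raises either), so fill the grid row by row in increasing a, and left to right within a row: each cell's successors are then already labelled.
      b=0  b=1  b=2  b=3  b=4  b=5  b=6  b=7  b=8  b=9
a=0:    L    L    W    W    L    L    W    W    L    L
a=1:    W    W    W    L    W    W    W    L    W    W
a=2:    W    W    L    W    W    W    L    W    W    W
a=3:    W    W    W    W    W    W    W    W    W    W
a=4:    L    L    W    W    L    L    W    W    L    L
a=5:    W    W    W    L    W    W    W    L    W    W
a=6:    W    W    L    W    W    W    L    W    W    W
a=7:    W    W    W    W    W    W    W    W    W    W
a=8:    L    L    W    W    L    L    W    W    L    L
Cells with no legal move (terminal, hence L): (0,0), (0,1).
The remaining L cells, each justified by listing all of its moves:
(0,4): →(0,2)(W) only, which is W, so L
(0,5): →(0,3)(W) only, which is W, so L
(0,8): →(0,6)(W) only, which is W, so L
(0,9): →(0,7)(W) only, which is W, so L
(1,3): →(0,3)(W), (1,1)(W), (0,2)(W) — all W, so L
(1,7): →(0,7)(W), (1,5)(W), (0,6)(W) — all W, so L
(2,2): →(1,2)(W), (0,2)(W), (2,0)(W), (1,1)(W) — all W, so L
(2,6): →(1,6)(W), (0,6)(W), (2,4)(W), (1,5)(W) — all W, so L
(4,0): →(3,0)(W), (2,0)(W), (1,0)(W) — all W, so L
(4,1): →(3,1)(W), (2,1)(W), (1,1)(W), (3,0)(W) — all W, so L
(4,4): →(3,4)(W), (2,4)(W), (1,4)(W), (4,2)(W), (3,3)(W) — all W, so L
(4,5): →(3,5)(W), (2,5)(W), (1,5)(W), (4,3)(W), (3,4)(W) — all W, so L
(4,8): →(3,8)(W), (2,8)(W), (1,8)(W), (4,6)(W), (3,7)(W) — all W, so L
(4,9): →(3,9)(W), (2,9)(W), (1,9)(W), (4,7)(W), (3,8)(W) — all W, so L
(5,3): →(4,3)(W), (3,3)(W), (2,3)(W), (5,1)(W), (4,2)(W) — all W, so L
(5,7): →(4,7)(W), (3,7)(W), (2,7)(W), (5,5)(W), (4,6)(W) — all W, so L
(6,2): →(5,2)(W), (4,2)(W), (3,2)(W), (6,0)(W), (5,1)(W) — all W, so L
(6,6): →(5,6)(W), (4,6)(W), (3,6)(W), (6,4)(W), (5,5)(W) — all W, so L
(8,0): →(7,0)(W), (6,0)(W), (5,0)(W) — all W, so L
(8,1): →(7,1)(W), (6,1)(W), (5,1)(W), (7,0)(W) — all W, so L
(8,4): →(7,4)(W), (6,4)(W), (5,4)(W), (8,2)(W), (7,3)(W) — all W, so L
(8,5): →(7,5)(W), (6,5)(W), (5,5)(W), (8,3)(W), (7,4)(W) — all W, so L
(8,8): →(7,8)(W), (6,8)(W), (5,8)(W), (8,6)(W), (7,7)(W) — all W, so L
(8,9): →(7,9)(W), (6,9)(W), (5,9)(W), (8,7)(W), (7,8)(W) — all W, so L
Every other cell has at least one move into one of the L cells above, so it is W.
L cells per row: a=0: 6, a=1: 2, a=2: 2, a=3: 0, a=4: 6, a=5: 2, a=6: 2, a=7: 0, a=8: 6; total 26.

26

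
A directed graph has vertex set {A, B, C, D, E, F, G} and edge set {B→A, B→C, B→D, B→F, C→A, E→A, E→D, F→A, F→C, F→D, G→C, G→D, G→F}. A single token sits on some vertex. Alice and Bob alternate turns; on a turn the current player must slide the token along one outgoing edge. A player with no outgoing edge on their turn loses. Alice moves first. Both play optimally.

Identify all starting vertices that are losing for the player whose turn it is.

Classify positions by backward induction: terminal positions (no move available) are L. From any other position, the mover wins iff some move reaches an L.
Every edge goes from a vertex to one that appears earlier in the order D, A, C, F, B, E, G, so processing vertices in that order labels each vertex after all of its successors.
D: no outgoing edge → L
A: no outgoing edge → L
C: reaches L-position A → W
F: reaches L-position A → W
B: reaches L-position A → W
E: reaches L-position A → W
G: reaches L-position D → W
The losing starting vertices are exactly the entries labelled L in this table (2 of them).

A, D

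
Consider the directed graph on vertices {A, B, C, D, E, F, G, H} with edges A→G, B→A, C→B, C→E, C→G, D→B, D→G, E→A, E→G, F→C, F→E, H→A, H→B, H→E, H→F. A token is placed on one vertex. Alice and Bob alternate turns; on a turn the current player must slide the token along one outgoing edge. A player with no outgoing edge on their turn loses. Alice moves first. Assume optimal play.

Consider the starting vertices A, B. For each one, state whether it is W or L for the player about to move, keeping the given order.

Label each position W (a win for the player to move) or L (a loss). A position with no legal move is L; any other position is W exactly when some move reaches an L, and L when every move reaches a W.
Every edge goes from a vertex to one that appears earlier in the order G, A, E, B, C, F, H, D, so processing vertices in that order labels each vertex after all of its successors.
G: no outgoing edge → L
A: can move to G, which is L ⇒ W
E: can move to G, which is L ⇒ W
B: the only move is to A(W), a W ⇒ L
C: can move to B, which is L ⇒ W
F: moves to C(W), E(W); every one is W ⇒ L
H: can move to F, which is L ⇒ W
D: can move to B, which is L ⇒ W

A: W, B: L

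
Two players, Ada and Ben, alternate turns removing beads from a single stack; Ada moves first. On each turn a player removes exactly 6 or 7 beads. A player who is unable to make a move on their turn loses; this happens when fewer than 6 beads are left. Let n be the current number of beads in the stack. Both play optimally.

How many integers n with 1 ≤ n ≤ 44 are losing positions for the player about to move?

23

Work bottom-up. With no move the player to move loses. Otherwise the position is W if at least one move leads to an L position for the opponent, and L if every move leads to a W.
n=0: no move → L
n=1: no move → L
n=2: no move → L
n=3: no move → L
n=4: no move → L
n=5: no move → L
n=6: can move to 0, which is L ⇒ W
n=7: can move to 1, which is L ⇒ W
n=8: can move to 2, which is L ⇒ W
n=9: can move to 3, which is L ⇒ W
n=10: can move to 4, which is L ⇒ W
n=11: can move to 5, which is L ⇒ W
n=12: can move to 5, which is L ⇒ W
n=13: moves to 7(W), 6(W); every one is W ⇒ L
n=14: moves to 8(W), 7(W); every one is W ⇒ L
n=15: moves to 9(W), 8(W); every one is W ⇒ L
n=16: moves to 10(W), 9(W); every one is W ⇒ L
n=17: moves to 11(W), 10(W); every one is W ⇒ L
n=18: moves to 12(W), 11(W); every one is W ⇒ L
n=19: can move to 13, which is L ⇒ W
n=20: can move to 14, which is L ⇒ W
n=21: can move to 15, which is L ⇒ W
n=22: can move to 16, which is L ⇒ W
n=23: can move to 17, which is L ⇒ W
n=24: can move to 18, which is L ⇒ W
n=25: can move to 18, which is L ⇒ W
n=26: moves to 20(W), 19(W); every one is W ⇒ L
n=27: moves to 21(W), 20(W); every one is W ⇒ L
n=28: moves to 22(W), 21(W); every one is W ⇒ L
n=29: moves to 23(W), 22(W); every one is W ⇒ L
n=30: moves to 24(W), 23(W); every one is W ⇒ L
n=31: moves to 25(W), 24(W); every one is W ⇒ L
n=32: can move to 26, which is L ⇒ W
n=33: can move to 27, which is L ⇒ W
n=34: can move to 28, which is L ⇒ W
n=35: can move to 29, which is L ⇒ W
n=36: can move to 30, which is L ⇒ W
n=37: can move to 31, which is L ⇒ W
n=38: can move to 31, which is L ⇒ W
n=39: moves to 33(W), 32(W); every one is W ⇒ L
n=40: moves to 34(W), 33(W); every one is W ⇒ L
n=41: moves to 35(W), 34(W); every one is W ⇒ L
n=42: moves to 36(W), 35(W); every one is W ⇒ L
n=43: moves to 37(W), 36(W); every one is W ⇒ L
n=44: moves to 38(W), 37(W); every one is W ⇒ L
L entries with 1 ≤ n ≤ 44 (n=0 is outside the asked range and is not counted): n = 1, 2, 3, 4, 5, 13, 14, 15, 16, 17, 18, 26, 27, 28, 29, 30, 31, 39, 40, 41, 42, 43, 44; that makes 23.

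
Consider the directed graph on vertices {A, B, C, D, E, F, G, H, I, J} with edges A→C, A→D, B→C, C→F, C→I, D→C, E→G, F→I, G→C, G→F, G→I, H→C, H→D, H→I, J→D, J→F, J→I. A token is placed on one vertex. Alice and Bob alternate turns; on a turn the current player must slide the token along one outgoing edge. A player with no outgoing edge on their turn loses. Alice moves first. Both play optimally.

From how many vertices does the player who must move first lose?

4

Label each position W (a win for the player to move) or L (a loss). A position with no legal move is L; any other position is W exactly when some move reaches an L, and L when every move reaches a W.
Every edge goes from a vertex to one that appears earlier in the order I, F, C, G, D, J, A, H, B, E, so processing vertices in that order labels each vertex after all of its successors.
I: no outgoing edge → L
F: W (go to I, an L position)
C: W (go to I, an L position)
G: W (go to I, an L position)
D: L (sole option C(W) is W)
J: W (go to D, an L position)
A: W (go to D, an L position)
H: W (go to D, an L position)
B: L (sole option C(W) is W)
E: L (sole option G(W) is W)
The L vertices are B, D, E, I; that is 4 in all.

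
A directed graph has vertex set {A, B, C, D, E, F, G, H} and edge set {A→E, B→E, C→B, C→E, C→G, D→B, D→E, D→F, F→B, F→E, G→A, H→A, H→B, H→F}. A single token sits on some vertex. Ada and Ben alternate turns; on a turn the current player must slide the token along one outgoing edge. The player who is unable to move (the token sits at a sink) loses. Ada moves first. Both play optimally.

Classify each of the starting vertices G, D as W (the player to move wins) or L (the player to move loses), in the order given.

Compute win/loss labels from the base case upward. A position with no move is L. Any other position is W if it can reach an L in one move, else L.
Every edge goes from a vertex to one that appears earlier in the order E, B, F, A, H, D, G, C, so processing vertices in that order labels each vertex after all of its successors.
E: no outgoing edge → L
B: reaches L-position E → W
F: reaches L-position E → W
A: reaches L-position E → W
H: only reaches A(W), F(W), B(W), all W → L
D: reaches L-position E → W
G: only reaches A(W), which is W → L
C: reaches L-position G → W

G: L, D: W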